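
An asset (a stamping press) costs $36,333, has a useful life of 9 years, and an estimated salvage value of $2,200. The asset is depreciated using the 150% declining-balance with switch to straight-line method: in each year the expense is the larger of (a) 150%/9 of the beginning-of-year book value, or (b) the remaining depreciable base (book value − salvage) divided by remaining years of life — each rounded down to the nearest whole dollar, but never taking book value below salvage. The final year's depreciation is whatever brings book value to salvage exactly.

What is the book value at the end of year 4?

Depreciable base = $36,333 − $2,200 = $34,133.
Year 1: DB = ⌊$36,333 × 150%/9⌋ = $6,055; SL = ⌊$34,133/9⌋ = $3,792 → take DB $6,055. Book value $30,278.
Year 2: DB = ⌊$30,278 × 150%/9⌋ = $5,046; SL = ⌊$28,078/8⌋ = $3,509 → take DB $5,046. Book value $25,232.
Year 3: DB = ⌊$25,232 × 150%/9⌋ = $4,205; SL = ⌊$23,032/7⌋ = $3,290 → take DB $4,205. Book value $21,027.
Year 4: DB = ⌊$21,027 × 150%/9⌋ = $3,504; SL = ⌊$18,827/6⌋ = $3,137 → take DB $3,504. Book value $17,523.

$17,523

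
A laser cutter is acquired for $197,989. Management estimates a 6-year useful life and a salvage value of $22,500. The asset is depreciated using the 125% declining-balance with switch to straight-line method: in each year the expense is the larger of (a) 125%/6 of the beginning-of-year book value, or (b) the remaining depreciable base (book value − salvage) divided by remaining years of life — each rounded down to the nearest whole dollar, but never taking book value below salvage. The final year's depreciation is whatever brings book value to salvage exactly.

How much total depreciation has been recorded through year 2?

Depreciable base = $197,989 − $22,500 = $175,489.
Year 1: DB = ⌊$197,989 × 125%/6⌋ = $41,247; SL = ⌊$175,489/6⌋ = $29,248 → take DB $41,247. Book value $156,742.
Year 2: DB = ⌊$156,742 × 125%/6⌋ = $32,654; SL = ⌊$134,242/5⌋ = $26,848 → take DB $32,654. Book value $124,088.
Accumulated through year 2 = $197,989 − $124,088 = $73,901.

$73,901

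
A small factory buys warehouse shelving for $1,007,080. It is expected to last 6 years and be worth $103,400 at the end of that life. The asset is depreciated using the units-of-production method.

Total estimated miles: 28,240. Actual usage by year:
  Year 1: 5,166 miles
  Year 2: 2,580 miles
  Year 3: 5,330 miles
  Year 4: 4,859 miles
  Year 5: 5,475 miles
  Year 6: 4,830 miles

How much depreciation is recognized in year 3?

$170,560

Depreciable base = $1,007,080 − $103,400 = $903,680.
Rate = $903,680 / 28,240 miles = $32 per mile.
Year 1: 5,166 × $32 = $165,312. Book value $841,768.
Year 2: 2,580 × $32 = $82,560. Book value $759,208.
Year 3: 5,330 × $32 = $170,560. Book value $588,648.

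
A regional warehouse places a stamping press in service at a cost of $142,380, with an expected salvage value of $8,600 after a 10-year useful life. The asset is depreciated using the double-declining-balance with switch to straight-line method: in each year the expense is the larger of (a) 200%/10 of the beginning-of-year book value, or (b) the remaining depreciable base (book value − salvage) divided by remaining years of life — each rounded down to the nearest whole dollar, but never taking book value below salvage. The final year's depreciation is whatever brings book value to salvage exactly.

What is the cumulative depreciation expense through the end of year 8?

$119,606

Depreciable base = $142,380 − $8,600 = $133,780.
Year 1: DB = ⌊$142,380 × 200%/10⌋ = $28,476; SL = ⌊$133,780/10⌋ = $13,378 → take DB $28,476. Book value $113,904.
Year 2: DB = ⌊$113,904 × 200%/10⌋ = $22,780; SL = ⌊$105,304/9⌋ = $11,700 → take DB $22,780. Book value $91,124.
Year 3: DB = ⌊$91,124 × 200%/10⌋ = $18,224; SL = ⌊$82,524/8⌋ = $10,315 → take DB $18,224. Book value $72,900.
Year 4: DB = ⌊$72,900 × 200%/10⌋ = $14,580; SL = ⌊$64,300/7⌋ = $9,185 → take DB $14,580. Book value $58,320.
Year 5: DB = ⌊$58,320 × 200%/10⌋ = $11,664; SL = ⌊$49,720/6⌋ = $8,286 → take DB $11,664. Book value $46,656.
Year 6: DB = ⌊$46,656 × 200%/10⌋ = $9,331; SL = ⌊$38,056/5⌋ = $7,611 → take DB $9,331. Book value $37,325.
Year 7: DB = ⌊$37,325 × 200%/10⌋ = $7,465; SL = ⌊$28,725/4⌋ = $7,181 → take DB $7,465. Book value $29,860.
Year 8: DB = ⌊$29,860 × 200%/10⌋ = $5,972; SL = ⌊$21,260/3⌋ = $7,086 → take SL $7,086. Book value $22,774.
Accumulated through year 8 = $142,380 − $22,774 = $119,606.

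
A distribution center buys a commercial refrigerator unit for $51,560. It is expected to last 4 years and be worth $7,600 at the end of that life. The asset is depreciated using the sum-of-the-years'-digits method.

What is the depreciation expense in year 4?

Depreciable base = $51,560 − $7,600 = $43,960.
Sum of the years' digits = 4+3+2+1 = 10.
Year 1: $43,960 × 4/10 = $17,584. Book value $33,976.
Year 2: $43,960 × 3/10 = $13,188. Book value $20,788.
Year 3: $43,960 × 2/10 = $8,792. Book value $11,996.
Year 4: $43,960 × 1/10 = $4,396. Book value $7,600.

$4,396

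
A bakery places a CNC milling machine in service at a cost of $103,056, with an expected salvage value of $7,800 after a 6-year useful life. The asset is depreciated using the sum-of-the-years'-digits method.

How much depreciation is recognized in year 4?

$13,608

Depreciable base = $103,056 − $7,800 = $95,256.
Sum of the years' digits = 6+5+4+3+2+1 = 21.
Year 1: $95,256 × 6/21 = $27,216. Book value $75,840.
Year 2: $95,256 × 5/21 = $22,680. Book value $53,160.
Year 3: $95,256 × 4/21 = $18,144. Book value $35,016.
Year 4: $95,256 × 3/21 = $13,608. Book value $21,408.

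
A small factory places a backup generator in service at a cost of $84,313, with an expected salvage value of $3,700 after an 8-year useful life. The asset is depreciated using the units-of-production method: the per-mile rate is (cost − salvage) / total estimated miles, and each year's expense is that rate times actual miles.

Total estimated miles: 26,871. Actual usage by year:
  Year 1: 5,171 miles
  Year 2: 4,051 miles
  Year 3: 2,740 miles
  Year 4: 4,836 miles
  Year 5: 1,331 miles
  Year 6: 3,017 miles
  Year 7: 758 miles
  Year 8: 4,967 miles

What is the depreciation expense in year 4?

$14,508

Depreciable base = $84,313 − $3,700 = $80,613.
Rate = $80,613 / 26,871 miles = $3 per mile.
Year 1: 5,171 × $3 = $15,513. Book value $68,800.
Year 2: 4,051 × $3 = $12,153. Book value $56,647.
Year 3: 2,740 × $3 = $8,220. Book value $48,427.
Year 4: 4,836 × $3 = $14,508. Book value $33,919.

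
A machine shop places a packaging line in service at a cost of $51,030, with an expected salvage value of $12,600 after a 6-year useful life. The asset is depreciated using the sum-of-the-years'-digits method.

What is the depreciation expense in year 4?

Depreciable base = $51,030 − $12,600 = $38,430.
Sum of the years' digits = 6+5+4+3+2+1 = 21.
Year 1: $38,430 × 6/21 = $10,980. Book value $40,050.
Year 2: $38,430 × 5/21 = $9,150. Book value $30,900.
Year 3: $38,430 × 4/21 = $7,320. Book value $23,580.
Year 4: $38,430 × 3/21 = $5,490. Book value $18,090.

$5,490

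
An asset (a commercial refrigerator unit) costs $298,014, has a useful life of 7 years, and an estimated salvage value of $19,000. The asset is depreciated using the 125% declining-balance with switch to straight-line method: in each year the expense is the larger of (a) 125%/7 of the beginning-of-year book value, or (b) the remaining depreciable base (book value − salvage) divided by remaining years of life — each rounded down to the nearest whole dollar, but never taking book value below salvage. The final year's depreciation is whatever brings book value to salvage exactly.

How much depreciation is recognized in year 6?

Depreciable base = $298,014 − $19,000 = $279,014.
Year 1: DB = ⌊$298,014 × 125%/7⌋ = $53,216; SL = ⌊$279,014/7⌋ = $39,859 → take DB $53,216. Book value $244,798.
Year 2: DB = ⌊$244,798 × 125%/7⌋ = $43,713; SL = ⌊$225,798/6⌋ = $37,633 → take DB $43,713. Book value $201,085.
Year 3: DB = ⌊$201,085 × 125%/7⌋ = $35,908; SL = ⌊$182,085/5⌋ = $36,417 → take SL $36,417. Book value $164,668.
Year 4: DB = ⌊$164,668 × 125%/7⌋ = $29,405; SL = ⌊$145,668/4⌋ = $36,417 → take SL $36,417. Book value $128,251.
Year 5: DB = ⌊$128,251 × 125%/7⌋ = $22,901; SL = ⌊$109,251/3⌋ = $36,417 → take SL $36,417. Book value $91,834.
Year 6: DB = ⌊$91,834 × 125%/7⌋ = $16,398; SL = ⌊$72,834/2⌋ = $36,417 → take SL $36,417. Book value $55,417.

$36,417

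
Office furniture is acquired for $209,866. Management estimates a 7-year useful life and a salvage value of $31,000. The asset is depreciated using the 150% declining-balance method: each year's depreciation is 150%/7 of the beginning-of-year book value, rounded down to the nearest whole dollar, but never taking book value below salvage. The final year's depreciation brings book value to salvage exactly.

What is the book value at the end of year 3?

$101,798

Depreciable base = $209,866 − $31,000 = $178,866.
Year 1: ⌊$209,866 × 150%/7⌋ = $44,971. Book value $164,895.
Year 2: ⌊$164,895 × 150%/7⌋ = $35,334. Book value $129,561.
Year 3: ⌊$129,561 × 150%/7⌋ = $27,763. Book value $101,798.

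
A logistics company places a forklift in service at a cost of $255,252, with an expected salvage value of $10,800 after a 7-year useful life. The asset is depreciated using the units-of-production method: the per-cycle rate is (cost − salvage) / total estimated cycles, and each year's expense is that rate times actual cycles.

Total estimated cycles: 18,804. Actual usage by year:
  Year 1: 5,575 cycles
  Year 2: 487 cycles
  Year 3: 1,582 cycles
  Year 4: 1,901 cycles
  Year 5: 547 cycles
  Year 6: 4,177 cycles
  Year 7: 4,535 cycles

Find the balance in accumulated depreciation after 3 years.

$99,372

Depreciable base = $255,252 − $10,800 = $244,452.
Rate = $244,452 / 18,804 cycles = $13 per cycle.
Year 1: 5,575 × $13 = $72,475. Book value $182,777.
Year 2: 487 × $13 = $6,331. Book value $176,446.
Year 3: 1,582 × $13 = $20,566. Book value $155,880.
Accumulated through year 3 = $255,252 − $155,880 = $99,372.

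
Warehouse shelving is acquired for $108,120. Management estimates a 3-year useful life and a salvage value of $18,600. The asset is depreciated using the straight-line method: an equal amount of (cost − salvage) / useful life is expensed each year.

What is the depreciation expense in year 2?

Depreciable base = $108,120 − $18,600 = $89,520.
Annual expense = $89,520 / 3 = $29,840.

$29,840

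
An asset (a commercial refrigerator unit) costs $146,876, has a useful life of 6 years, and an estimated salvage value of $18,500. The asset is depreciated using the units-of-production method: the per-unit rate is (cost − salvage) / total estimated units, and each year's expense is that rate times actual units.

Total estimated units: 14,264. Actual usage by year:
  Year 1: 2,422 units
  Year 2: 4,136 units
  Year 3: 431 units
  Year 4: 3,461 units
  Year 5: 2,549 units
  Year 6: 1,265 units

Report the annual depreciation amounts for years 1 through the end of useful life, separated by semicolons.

Depreciable base = $146,876 − $18,500 = $128,376.
Rate = $128,376 / 14,264 units = $9 per unit.
Year 1: 2,422 × $9 = $21,798. Book value $125,078.
Year 2: 4,136 × $9 = $37,224. Book value $87,854.
Year 3: 431 × $9 = $3,879. Book value $83,975.
Year 4: 3,461 × $9 = $31,149. Book value $52,826.
Year 5: 2,549 × $9 = $22,941. Book value $29,885.
Year 6: 1,265 × $9 = $11,385. Book value $18,500.

$21,798; $37,224; $3,879; $31,149; $22,941; $11,385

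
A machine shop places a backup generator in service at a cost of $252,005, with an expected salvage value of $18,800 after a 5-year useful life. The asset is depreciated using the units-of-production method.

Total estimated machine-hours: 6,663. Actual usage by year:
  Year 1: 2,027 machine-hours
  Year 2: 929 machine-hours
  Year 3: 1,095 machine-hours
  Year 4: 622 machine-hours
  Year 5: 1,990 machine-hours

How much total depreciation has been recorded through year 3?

Depreciable base = $252,005 − $18,800 = $233,205.
Rate = $233,205 / 6,663 machine-hours = $35 per machine-hour.
Year 1: 2,027 × $35 = $70,945. Book value $181,060.
Year 2: 929 × $35 = $32,515. Book value $148,545.
Year 3: 1,095 × $35 = $38,325. Book value $110,220.
Accumulated through year 3 = $252,005 − $110,220 = $141,785.

$141,785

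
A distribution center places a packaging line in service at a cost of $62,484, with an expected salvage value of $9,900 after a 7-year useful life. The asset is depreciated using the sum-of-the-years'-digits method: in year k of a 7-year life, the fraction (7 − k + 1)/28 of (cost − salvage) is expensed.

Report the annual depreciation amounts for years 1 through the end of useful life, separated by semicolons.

Depreciable base = $62,484 − $9,900 = $52,584.
Sum of the years' digits = 7+6+5+4+3+2+1 = 28.
Year 1: $52,584 × 7/28 = $13,146. Book value $49,338.
Year 2: $52,584 × 6/28 = $11,268. Book value $38,070.
Year 3: $52,584 × 5/28 = $9,390. Book value $28,680.
Year 4: $52,584 × 4/28 = $7,512. Book value $21,168.
Year 5: $52,584 × 3/28 = $5,634. Book value $15,534.
Year 6: $52,584 × 2/28 = $3,756. Book value $11,778.
Year 7: $52,584 × 1/28 = $1,878. Book value $9,900.

$13,146; $11,268; $9,390; $7,512; $5,634; $3,756; $1,878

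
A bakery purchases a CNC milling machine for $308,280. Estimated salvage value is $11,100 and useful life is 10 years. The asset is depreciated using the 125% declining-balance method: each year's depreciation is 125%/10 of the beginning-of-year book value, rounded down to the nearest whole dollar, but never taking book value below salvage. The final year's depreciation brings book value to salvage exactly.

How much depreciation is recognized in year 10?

$81,589

Depreciable base = $308,280 − $11,100 = $297,180.
Year 1: ⌊$308,280 × 125%/10⌋ = $38,535. Book value $269,745.
Year 2: ⌊$269,745 × 125%/10⌋ = $33,718. Book value $236,027.
Year 3: ⌊$236,027 × 125%/10⌋ = $29,503. Book value $206,524.
Year 4: ⌊$206,524 × 125%/10⌋ = $25,815. Book value $180,709.
Year 5: ⌊$180,709 × 125%/10⌋ = $22,588. Book value $158,121.
Year 6: ⌊$158,121 × 125%/10⌋ = $19,765. Book value $138,356.
Year 7: ⌊$138,356 × 125%/10⌋ = $17,294. Book value $121,062.
Year 8: ⌊$121,062 × 125%/10⌋ = $15,132. Book value $105,930.
Year 9: ⌊$105,930 × 125%/10⌋ = $13,241. Book value $92,689.
Year 10 (final): $92,689 − $11,100 = $81,589. Book value $11,100.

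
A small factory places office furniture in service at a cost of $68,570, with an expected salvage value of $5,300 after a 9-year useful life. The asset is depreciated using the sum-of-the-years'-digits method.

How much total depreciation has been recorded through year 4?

Depreciable base = $68,570 − $5,300 = $63,270.
Sum of the years' digits = 9+8+7+6+5+4+3+2+1 = 45.
Year 1: $63,270 × 9/45 = $12,654. Book value $55,916.
Year 2: $63,270 × 8/45 = $11,248. Book value $44,668.
Year 3: $63,270 × 7/45 = $9,842. Book value $34,826.
Year 4: $63,270 × 6/45 = $8,436. Book value $26,390.
Accumulated through year 4 = $68,570 − $26,390 = $42,180.

$42,180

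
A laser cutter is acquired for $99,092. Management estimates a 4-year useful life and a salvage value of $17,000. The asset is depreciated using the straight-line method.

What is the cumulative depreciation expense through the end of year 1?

$20,523

Depreciable base = $99,092 − $17,000 = $82,092.
Annual expense = $82,092 / 4 = $20,523.
End of year 1: book value $78,569.
Accumulated through year 1 = $99,092 − $78,569 = $20,523.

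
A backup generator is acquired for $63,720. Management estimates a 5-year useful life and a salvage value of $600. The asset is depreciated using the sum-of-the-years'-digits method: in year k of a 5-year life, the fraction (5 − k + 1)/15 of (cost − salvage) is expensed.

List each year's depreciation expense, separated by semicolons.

Depreciable base = $63,720 − $600 = $63,120.
Sum of the years' digits = 5+4+3+2+1 = 15.
Year 1: $63,120 × 5/15 = $21,040. Book value $42,680.
Year 2: $63,120 × 4/15 = $16,832. Book value $25,848.
Year 3: $63,120 × 3/15 = $12,624. Book value $13,224.
Year 4: $63,120 × 2/15 = $8,416. Book value $4,808.
Year 5: $63,120 × 1/15 = $4,208. Book value $600.

$21,040; $16,832; $12,624; $8,416; $4,208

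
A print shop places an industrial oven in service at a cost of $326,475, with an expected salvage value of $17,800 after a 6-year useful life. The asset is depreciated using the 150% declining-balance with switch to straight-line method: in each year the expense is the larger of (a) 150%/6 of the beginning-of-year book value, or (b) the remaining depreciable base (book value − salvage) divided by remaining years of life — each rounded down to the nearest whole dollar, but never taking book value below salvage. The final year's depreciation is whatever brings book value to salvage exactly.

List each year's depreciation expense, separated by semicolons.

Depreciable base = $326,475 − $17,800 = $308,675.
Year 1: DB = ⌊$326,475 × 150%/6⌋ = $81,618; SL = ⌊$308,675/6⌋ = $51,445 → take DB $81,618. Book value $244,857.
Year 2: DB = ⌊$244,857 × 150%/6⌋ = $61,214; SL = ⌊$227,057/5⌋ = $45,411 → take DB $61,214. Book value $183,643.
Year 3: DB = ⌊$183,643 × 150%/6⌋ = $45,910; SL = ⌊$165,843/4⌋ = $41,460 → take DB $45,910. Book value $137,733.
Year 4: DB = ⌊$137,733 × 150%/6⌋ = $34,433; SL = ⌊$119,933/3⌋ = $39,977 → take SL $39,977. Book value $97,756.
Year 5: DB = ⌊$97,756 × 150%/6⌋ = $24,439; SL = ⌊$79,956/2⌋ = $39,978 → take SL $39,978. Book value $57,778.
Year 6 (final): $57,778 − $17,800 = $39,978. Book value $17,800.

$81,618; $61,214; $45,910; $39,977; $39,978; $39,978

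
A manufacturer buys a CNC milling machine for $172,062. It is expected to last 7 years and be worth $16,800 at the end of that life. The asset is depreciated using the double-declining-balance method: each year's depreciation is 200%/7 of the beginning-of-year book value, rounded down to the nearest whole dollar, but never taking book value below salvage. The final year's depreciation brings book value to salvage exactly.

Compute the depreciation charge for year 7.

Depreciable base = $172,062 − $16,800 = $155,262.
Year 1: ⌊$172,062 × 200%/7⌋ = $49,160. Book value $122,902.
Year 2: ⌊$122,902 × 200%/7⌋ = $35,114. Book value $87,788.
Year 3: ⌊$87,788 × 200%/7⌋ = $25,082. Book value $62,706.
Year 4: ⌊$62,706 × 200%/7⌋ = $17,916. Book value $44,790.
Year 5: ⌊$44,790 × 200%/7⌋ = $12,797. Book value $31,993.
Year 6: ⌊$31,993 × 200%/7⌋ = $9,140. Book value $22,853.
Year 7 (final): $22,853 − $16,800 = $6,053. Book value $16,800.

$6,053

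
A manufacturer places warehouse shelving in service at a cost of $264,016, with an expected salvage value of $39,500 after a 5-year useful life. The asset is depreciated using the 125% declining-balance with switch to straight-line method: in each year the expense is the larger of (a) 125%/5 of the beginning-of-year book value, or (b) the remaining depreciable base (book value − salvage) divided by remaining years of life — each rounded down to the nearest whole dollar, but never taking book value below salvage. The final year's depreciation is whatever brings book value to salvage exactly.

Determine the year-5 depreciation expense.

$35,941

Depreciable base = $264,016 − $39,500 = $224,516.
Year 1: DB = ⌊$264,016 × 125%/5⌋ = $66,004; SL = ⌊$224,516/5⌋ = $44,903 → take DB $66,004. Book value $198,012.
Year 2: DB = ⌊$198,012 × 125%/5⌋ = $49,503; SL = ⌊$158,512/4⌋ = $39,628 → take DB $49,503. Book value $148,509.
Year 3: DB = ⌊$148,509 × 125%/5⌋ = $37,127; SL = ⌊$109,009/3⌋ = $36,336 → take DB $37,127. Book value $111,382.
Year 4: DB = ⌊$111,382 × 125%/5⌋ = $27,845; SL = ⌊$71,882/2⌋ = $35,941 → take SL $35,941. Book value $75,441.
Year 5 (final): $75,441 − $39,500 = $35,941. Book value $39,500.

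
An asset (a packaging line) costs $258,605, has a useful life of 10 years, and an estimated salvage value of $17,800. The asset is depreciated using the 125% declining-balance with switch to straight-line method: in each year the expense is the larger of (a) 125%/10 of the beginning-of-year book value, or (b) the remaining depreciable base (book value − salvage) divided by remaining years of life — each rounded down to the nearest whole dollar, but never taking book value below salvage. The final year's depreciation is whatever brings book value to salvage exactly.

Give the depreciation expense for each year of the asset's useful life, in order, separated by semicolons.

$32,325; $28,285; $24,749; $22,206; $22,206; $22,206; $22,207; $22,207; $22,207; $22,207

Depreciable base = $258,605 − $17,800 = $240,805.
Year 1: DB = ⌊$258,605 × 125%/10⌋ = $32,325; SL = ⌊$240,805/10⌋ = $24,080 → take DB $32,325. Book value $226,280.
Year 2: DB = ⌊$226,280 × 125%/10⌋ = $28,285; SL = ⌊$208,480/9⌋ = $23,164 → take DB $28,285. Book value $197,995.
Year 3: DB = ⌊$197,995 × 125%/10⌋ = $24,749; SL = ⌊$180,195/8⌋ = $22,524 → take DB $24,749. Book value $173,246.
Year 4: DB = ⌊$173,246 × 125%/10⌋ = $21,655; SL = ⌊$155,446/7⌋ = $22,206 → take SL $22,206. Book value $151,040.
Year 5: DB = ⌊$151,040 × 125%/10⌋ = $18,880; SL = ⌊$133,240/6⌋ = $22,206 → take SL $22,206. Book value $128,834.
Year 6: DB = ⌊$128,834 × 125%/10⌋ = $16,104; SL = ⌊$111,034/5⌋ = $22,206 → take SL $22,206. Book value $106,628.
Year 7: DB = ⌊$106,628 × 125%/10⌋ = $13,328; SL = ⌊$88,828/4⌋ = $22,207 → take SL $22,207. Book value $84,421.
Year 8: DB = ⌊$84,421 × 125%/10⌋ = $10,552; SL = ⌊$66,621/3⌋ = $22,207 → take SL $22,207. Book value $62,214.
Year 9: DB = ⌊$62,214 × 125%/10⌋ = $7,776; SL = ⌊$44,414/2⌋ = $22,207 → take SL $22,207. Book value $40,007.
Year 10 (final): $40,007 − $17,800 = $22,207. Book value $17,800.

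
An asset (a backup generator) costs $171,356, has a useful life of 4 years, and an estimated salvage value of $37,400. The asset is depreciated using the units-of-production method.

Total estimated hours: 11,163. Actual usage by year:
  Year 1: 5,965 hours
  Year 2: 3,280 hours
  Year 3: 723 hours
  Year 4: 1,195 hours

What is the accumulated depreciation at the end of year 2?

$110,940

Depreciable base = $171,356 − $37,400 = $133,956.
Rate = $133,956 / 11,163 hours = $12 per hour.
Year 1: 5,965 × $12 = $71,580. Book value $99,776.
Year 2: 3,280 × $12 = $39,360. Book value $60,416.
Accumulated through year 2 = $171,356 − $60,416 = $110,940.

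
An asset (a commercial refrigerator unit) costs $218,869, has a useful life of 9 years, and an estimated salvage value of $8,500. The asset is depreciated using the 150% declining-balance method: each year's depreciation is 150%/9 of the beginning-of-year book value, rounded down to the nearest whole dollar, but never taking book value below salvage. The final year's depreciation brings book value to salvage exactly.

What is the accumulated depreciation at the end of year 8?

Depreciable base = $218,869 − $8,500 = $210,369.
Year 1: ⌊$218,869 × 150%/9⌋ = $36,478. Book value $182,391.
Year 2: ⌊$182,391 × 150%/9⌋ = $30,398. Book value $151,993.
Year 3: ⌊$151,993 × 150%/9⌋ = $25,332. Book value $126,661.
Year 4: ⌊$126,661 × 150%/9⌋ = $21,110. Book value $105,551.
Year 5: ⌊$105,551 × 150%/9⌋ = $17,591. Book value $87,960.
Year 6: ⌊$87,960 × 150%/9⌋ = $14,660. Book value $73,300.
Year 7: ⌊$73,300 × 150%/9⌋ = $12,216. Book value $61,084.
Year 8: ⌊$61,084 × 150%/9⌋ = $10,180. Book value $50,904.
Accumulated through year 8 = $218,869 − $50,904 = $167,965.

$167,965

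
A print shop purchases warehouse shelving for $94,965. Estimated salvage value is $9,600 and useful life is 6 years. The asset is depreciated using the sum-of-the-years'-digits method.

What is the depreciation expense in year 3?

Depreciable base = $94,965 − $9,600 = $85,365.
Sum of the years' digits = 6+5+4+3+2+1 = 21.
Year 1: $85,365 × 6/21 = $24,390. Book value $70,575.
Year 2: $85,365 × 5/21 = $20,325. Book value $50,250.
Year 3: $85,365 × 4/21 = $16,260. Book value $33,990.

$16,260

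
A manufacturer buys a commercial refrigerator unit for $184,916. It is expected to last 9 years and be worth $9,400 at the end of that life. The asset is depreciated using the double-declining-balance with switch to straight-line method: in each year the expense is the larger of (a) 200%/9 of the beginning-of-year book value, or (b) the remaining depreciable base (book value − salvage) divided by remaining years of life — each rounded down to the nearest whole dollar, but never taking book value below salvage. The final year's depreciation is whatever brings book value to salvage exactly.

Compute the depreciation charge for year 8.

Depreciable base = $184,916 − $9,400 = $175,516.
Year 1: DB = ⌊$184,916 × 200%/9⌋ = $41,092; SL = ⌊$175,516/9⌋ = $19,501 → take DB $41,092. Book value $143,824.
Year 2: DB = ⌊$143,824 × 200%/9⌋ = $31,960; SL = ⌊$134,424/8⌋ = $16,803 → take DB $31,960. Book value $111,864.
Year 3: DB = ⌊$111,864 × 200%/9⌋ = $24,858; SL = ⌊$102,464/7⌋ = $14,637 → take DB $24,858. Book value $87,006.
Year 4: DB = ⌊$87,006 × 200%/9⌋ = $19,334; SL = ⌊$77,606/6⌋ = $12,934 → take DB $19,334. Book value $67,672.
Year 5: DB = ⌊$67,672 × 200%/9⌋ = $15,038; SL = ⌊$58,272/5⌋ = $11,654 → take DB $15,038. Book value $52,634.
Year 6: DB = ⌊$52,634 × 200%/9⌋ = $11,696; SL = ⌊$43,234/4⌋ = $10,808 → take DB $11,696. Book value $40,938.
Year 7: DB = ⌊$40,938 × 200%/9⌋ = $9,097; SL = ⌊$31,538/3⌋ = $10,512 → take SL $10,512. Book value $30,426.
Year 8: DB = ⌊$30,426 × 200%/9⌋ = $6,761; SL = ⌊$21,026/2⌋ = $10,513 → take SL $10,513. Book value $19,913.

$10,513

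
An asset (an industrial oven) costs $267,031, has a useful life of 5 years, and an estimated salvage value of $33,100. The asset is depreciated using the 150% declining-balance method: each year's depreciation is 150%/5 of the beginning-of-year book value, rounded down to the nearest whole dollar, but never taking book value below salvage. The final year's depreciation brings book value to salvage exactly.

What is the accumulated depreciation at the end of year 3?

$175,438

Depreciable base = $267,031 − $33,100 = $233,931.
Year 1: ⌊$267,031 × 150%/5⌋ = $80,109. Book value $186,922.
Year 2: ⌊$186,922 × 150%/5⌋ = $56,076. Book value $130,846.
Year 3: ⌊$130,846 × 150%/5⌋ = $39,253. Book value $91,593.
Accumulated through year 3 = $267,031 − $91,593 = $175,438.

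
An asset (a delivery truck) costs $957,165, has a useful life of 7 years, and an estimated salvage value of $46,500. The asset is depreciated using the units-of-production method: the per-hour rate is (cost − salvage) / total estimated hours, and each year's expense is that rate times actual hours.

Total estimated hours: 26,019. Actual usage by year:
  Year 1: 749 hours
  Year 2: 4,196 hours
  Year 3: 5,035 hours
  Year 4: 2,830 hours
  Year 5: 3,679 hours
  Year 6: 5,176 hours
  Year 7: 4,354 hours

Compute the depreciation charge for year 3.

Depreciable base = $957,165 − $46,500 = $910,665.
Rate = $910,665 / 26,019 hours = $35 per hour.
Year 1: 749 × $35 = $26,215. Book value $930,950.
Year 2: 4,196 × $35 = $146,860. Book value $784,090.
Year 3: 5,035 × $35 = $176,225. Book value $607,865.

$176,225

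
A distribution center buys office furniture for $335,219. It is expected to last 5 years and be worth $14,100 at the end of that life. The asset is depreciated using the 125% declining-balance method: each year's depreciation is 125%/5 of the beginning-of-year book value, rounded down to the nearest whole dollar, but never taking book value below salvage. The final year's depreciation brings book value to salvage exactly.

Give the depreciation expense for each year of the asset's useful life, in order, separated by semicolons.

$83,804; $62,853; $47,140; $35,355; $91,967

Depreciable base = $335,219 − $14,100 = $321,119.
Year 1: ⌊$335,219 × 125%/5⌋ = $83,804. Book value $251,415.
Year 2: ⌊$251,415 × 125%/5⌋ = $62,853. Book value $188,562.
Year 3: ⌊$188,562 × 125%/5⌋ = $47,140. Book value $141,422.
Year 4: ⌊$141,422 × 125%/5⌋ = $35,355. Book value $106,067.
Year 5 (final): $106,067 − $14,100 = $91,967. Book value $14,100.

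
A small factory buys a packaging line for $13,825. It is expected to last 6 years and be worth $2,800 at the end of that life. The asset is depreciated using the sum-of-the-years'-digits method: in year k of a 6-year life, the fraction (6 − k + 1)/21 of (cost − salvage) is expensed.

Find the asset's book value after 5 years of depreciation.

Depreciable base = $13,825 − $2,800 = $11,025.
Sum of the years' digits = 6+5+4+3+2+1 = 21.
Year 1: $11,025 × 6/21 = $3,150. Book value $10,675.
Year 2: $11,025 × 5/21 = $2,625. Book value $8,050.
Year 3: $11,025 × 4/21 = $2,100. Book value $5,950.
Year 4: $11,025 × 3/21 = $1,575. Book value $4,375.
Year 5: $11,025 × 2/21 = $1,050. Book value $3,325.

$3,325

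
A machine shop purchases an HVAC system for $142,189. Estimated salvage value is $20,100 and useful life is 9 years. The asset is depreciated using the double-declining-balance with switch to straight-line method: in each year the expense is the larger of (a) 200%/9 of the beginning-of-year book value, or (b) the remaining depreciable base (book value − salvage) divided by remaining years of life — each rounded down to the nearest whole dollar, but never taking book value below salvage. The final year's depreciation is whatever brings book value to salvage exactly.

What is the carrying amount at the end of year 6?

$31,479

Depreciable base = $142,189 − $20,100 = $122,089.
Year 1: DB = ⌊$142,189 × 200%/9⌋ = $31,597; SL = ⌊$122,089/9⌋ = $13,565 → take DB $31,597. Book value $110,592.
Year 2: DB = ⌊$110,592 × 200%/9⌋ = $24,576; SL = ⌊$90,492/8⌋ = $11,311 → take DB $24,576. Book value $86,016.
Year 3: DB = ⌊$86,016 × 200%/9⌋ = $19,114; SL = ⌊$65,916/7⌋ = $9,416 → take DB $19,114. Book value $66,902.
Year 4: DB = ⌊$66,902 × 200%/9⌋ = $14,867; SL = ⌊$46,802/6⌋ = $7,800 → take DB $14,867. Book value $52,035.
Year 5: DB = ⌊$52,035 × 200%/9⌋ = $11,563; SL = ⌊$31,935/5⌋ = $6,387 → take DB $11,563. Book value $40,472.
Year 6: DB = ⌊$40,472 × 200%/9⌋ = $8,993; SL = ⌊$20,372/4⌋ = $5,093 → take DB $8,993. Book value $31,479.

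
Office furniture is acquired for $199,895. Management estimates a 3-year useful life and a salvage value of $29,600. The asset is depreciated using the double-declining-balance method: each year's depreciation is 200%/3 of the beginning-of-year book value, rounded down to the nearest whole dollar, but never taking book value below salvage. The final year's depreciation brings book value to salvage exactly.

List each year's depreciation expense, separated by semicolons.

$133,263; $37,032; $0

Depreciable base = $199,895 − $29,600 = $170,295.
Year 1: ⌊$199,895 × 200%/3⌋ = $133,263. Book value $66,632.
Year 2: ⌊$66,632 × 200%/3⌋ = $44,421, capped at $37,032. Book value $29,600.
Year 3 (final): $29,600 − $29,600 = $0. Book value $29,600.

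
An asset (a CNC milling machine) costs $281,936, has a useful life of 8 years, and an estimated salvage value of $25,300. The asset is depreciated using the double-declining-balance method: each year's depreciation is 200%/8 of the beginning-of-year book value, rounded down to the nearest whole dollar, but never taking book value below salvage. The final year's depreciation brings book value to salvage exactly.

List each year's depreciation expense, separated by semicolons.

$70,484; $52,863; $39,647; $29,735; $22,301; $16,726; $12,545; $12,335

Depreciable base = $281,936 − $25,300 = $256,636.
Year 1: ⌊$281,936 × 200%/8⌋ = $70,484. Book value $211,452.
Year 2: ⌊$211,452 × 200%/8⌋ = $52,863. Book value $158,589.
Year 3: ⌊$158,589 × 200%/8⌋ = $39,647. Book value $118,942.
Year 4: ⌊$118,942 × 200%/8⌋ = $29,735. Book value $89,207.
Year 5: ⌊$89,207 × 200%/8⌋ = $22,301. Book value $66,906.
Year 6: ⌊$66,906 × 200%/8⌋ = $16,726. Book value $50,180.
Year 7: ⌊$50,180 × 200%/8⌋ = $12,545. Book value $37,635.
Year 8 (final): $37,635 − $25,300 = $12,335. Book value $25,300.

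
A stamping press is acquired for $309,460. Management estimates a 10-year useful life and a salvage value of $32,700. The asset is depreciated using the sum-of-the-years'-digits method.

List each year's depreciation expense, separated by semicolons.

Depreciable base = $309,460 − $32,700 = $276,760.
Sum of the years' digits = 10+9+8+7+6+5+4+3+2+1 = 55.
Year 1: $276,760 × 10/55 = $50,320. Book value $259,140.
Year 2: $276,760 × 9/55 = $45,288. Book value $213,852.
Year 3: $276,760 × 8/55 = $40,256. Book value $173,596.
Year 4: $276,760 × 7/55 = $35,224. Book value $138,372.
Year 5: $276,760 × 6/55 = $30,192. Book value $108,180.
Year 6: $276,760 × 5/55 = $25,160. Book value $83,020.
Year 7: $276,760 × 4/55 = $20,128. Book value $62,892.
Year 8: $276,760 × 3/55 = $15,096. Book value $47,796.
Year 9: $276,760 × 2/55 = $10,064. Book value $37,732.
Year 10: $276,760 × 1/55 = $5,032. Book value $32,700.

$50,320; $45,288; $40,256; $35,224; $30,192; $25,160; $20,128; $15,096; $10,064; $5,032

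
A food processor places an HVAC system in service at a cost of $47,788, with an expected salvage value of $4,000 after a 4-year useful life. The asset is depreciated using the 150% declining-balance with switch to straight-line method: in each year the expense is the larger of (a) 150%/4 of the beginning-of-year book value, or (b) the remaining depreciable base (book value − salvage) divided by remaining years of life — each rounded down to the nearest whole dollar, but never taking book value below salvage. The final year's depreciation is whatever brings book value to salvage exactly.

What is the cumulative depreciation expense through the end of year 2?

$29,120

Depreciable base = $47,788 − $4,000 = $43,788.
Year 1: DB = ⌊$47,788 × 150%/4⌋ = $17,920; SL = ⌊$43,788/4⌋ = $10,947 → take DB $17,920. Book value $29,868.
Year 2: DB = ⌊$29,868 × 150%/4⌋ = $11,200; SL = ⌊$25,868/3⌋ = $8,622 → take DB $11,200. Book value $18,668.
Accumulated through year 2 = $47,788 − $18,668 = $29,120.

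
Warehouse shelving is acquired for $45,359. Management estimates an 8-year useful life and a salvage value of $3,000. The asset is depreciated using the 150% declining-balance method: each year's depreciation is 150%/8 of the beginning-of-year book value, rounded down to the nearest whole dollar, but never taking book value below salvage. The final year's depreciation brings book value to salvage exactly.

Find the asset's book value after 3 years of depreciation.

$24,331

Depreciable base = $45,359 − $3,000 = $42,359.
Year 1: ⌊$45,359 × 150%/8⌋ = $8,504. Book value $36,855.
Year 2: ⌊$36,855 × 150%/8⌋ = $6,910. Book value $29,945.
Year 3: ⌊$29,945 × 150%/8⌋ = $5,614. Book value $24,331.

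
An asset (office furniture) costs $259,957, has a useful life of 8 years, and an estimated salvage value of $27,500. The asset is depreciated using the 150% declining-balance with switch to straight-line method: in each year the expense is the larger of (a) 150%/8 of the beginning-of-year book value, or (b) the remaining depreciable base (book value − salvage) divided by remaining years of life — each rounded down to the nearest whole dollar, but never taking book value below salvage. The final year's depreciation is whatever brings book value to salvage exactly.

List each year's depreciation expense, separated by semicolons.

$48,741; $39,603; $32,177; $26,144; $21,448; $21,448; $21,448; $21,448

Depreciable base = $259,957 − $27,500 = $232,457.
Year 1: DB = ⌊$259,957 × 150%/8⌋ = $48,741; SL = ⌊$232,457/8⌋ = $29,057 → take DB $48,741. Book value $211,216.
Year 2: DB = ⌊$211,216 × 150%/8⌋ = $39,603; SL = ⌊$183,716/7⌋ = $26,245 → take DB $39,603. Book value $171,613.
Year 3: DB = ⌊$171,613 × 150%/8⌋ = $32,177; SL = ⌊$144,113/6⌋ = $24,018 → take DB $32,177. Book value $139,436.
Year 4: DB = ⌊$139,436 × 150%/8⌋ = $26,144; SL = ⌊$111,936/5⌋ = $22,387 → take DB $26,144. Book value $113,292.
Year 5: DB = ⌊$113,292 × 150%/8⌋ = $21,242; SL = ⌊$85,792/4⌋ = $21,448 → take SL $21,448. Book value $91,844.
Year 6: DB = ⌊$91,844 × 150%/8⌋ = $17,220; SL = ⌊$64,344/3⌋ = $21,448 → take SL $21,448. Book value $70,396.
Year 7: DB = ⌊$70,396 × 150%/8⌋ = $13,199; SL = ⌊$42,896/2⌋ = $21,448 → take SL $21,448. Book value $48,948.
Year 8 (final): $48,948 − $27,500 = $21,448. Book value $27,500.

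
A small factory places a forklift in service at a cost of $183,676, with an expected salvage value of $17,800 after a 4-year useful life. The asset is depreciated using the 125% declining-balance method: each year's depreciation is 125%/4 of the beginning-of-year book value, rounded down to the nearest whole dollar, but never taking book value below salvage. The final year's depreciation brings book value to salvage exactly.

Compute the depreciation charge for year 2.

$39,461

Depreciable base = $183,676 − $17,800 = $165,876.
Year 1: ⌊$183,676 × 125%/4⌋ = $57,398. Book value $126,278.
Year 2: ⌊$126,278 × 125%/4⌋ = $39,461. Book value $86,817.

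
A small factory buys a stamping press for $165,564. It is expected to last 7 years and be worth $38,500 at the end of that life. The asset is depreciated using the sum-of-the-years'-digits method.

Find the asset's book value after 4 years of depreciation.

Depreciable base = $165,564 − $38,500 = $127,064.
Sum of the years' digits = 7+6+5+4+3+2+1 = 28.
Year 1: $127,064 × 7/28 = $31,766. Book value $133,798.
Year 2: $127,064 × 6/28 = $27,228. Book value $106,570.
Year 3: $127,064 × 5/28 = $22,690. Book value $83,880.
Year 4: $127,064 × 4/28 = $18,152. Book value $65,728.

$65,728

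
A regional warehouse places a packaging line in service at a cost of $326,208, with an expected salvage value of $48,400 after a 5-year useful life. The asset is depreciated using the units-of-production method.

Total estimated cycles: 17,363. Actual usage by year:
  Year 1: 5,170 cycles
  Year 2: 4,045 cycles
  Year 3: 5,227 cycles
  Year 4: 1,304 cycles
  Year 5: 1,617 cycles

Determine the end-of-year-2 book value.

$178,768

Depreciable base = $326,208 − $48,400 = $277,808.
Rate = $277,808 / 17,363 cycles = $16 per cycle.
Year 1: 5,170 × $16 = $82,720. Book value $243,488.
Year 2: 4,045 × $16 = $64,720. Book value $178,768.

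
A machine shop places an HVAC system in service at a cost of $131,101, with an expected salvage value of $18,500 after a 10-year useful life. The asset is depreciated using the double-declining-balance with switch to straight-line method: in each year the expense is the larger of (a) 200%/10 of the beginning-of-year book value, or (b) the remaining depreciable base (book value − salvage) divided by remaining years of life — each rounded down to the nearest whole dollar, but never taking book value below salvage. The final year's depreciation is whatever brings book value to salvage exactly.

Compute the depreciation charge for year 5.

$10,740

Depreciable base = $131,101 − $18,500 = $112,601.
Year 1: DB = ⌊$131,101 × 200%/10⌋ = $26,220; SL = ⌊$112,601/10⌋ = $11,260 → take DB $26,220. Book value $104,881.
Year 2: DB = ⌊$104,881 × 200%/10⌋ = $20,976; SL = ⌊$86,381/9⌋ = $9,597 → take DB $20,976. Book value $83,905.
Year 3: DB = ⌊$83,905 × 200%/10⌋ = $16,781; SL = ⌊$65,405/8⌋ = $8,175 → take DB $16,781. Book value $67,124.
Year 4: DB = ⌊$67,124 × 200%/10⌋ = $13,424; SL = ⌊$48,624/7⌋ = $6,946 → take DB $13,424. Book value $53,700.
Year 5: DB = ⌊$53,700 × 200%/10⌋ = $10,740; SL = ⌊$35,200/6⌋ = $5,866 → take DB $10,740. Book value $42,960.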